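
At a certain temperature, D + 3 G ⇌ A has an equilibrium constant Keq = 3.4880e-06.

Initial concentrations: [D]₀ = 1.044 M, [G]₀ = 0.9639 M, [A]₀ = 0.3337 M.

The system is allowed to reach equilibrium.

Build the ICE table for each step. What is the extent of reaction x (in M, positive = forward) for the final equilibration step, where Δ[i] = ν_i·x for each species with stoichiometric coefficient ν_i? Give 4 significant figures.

Q₀ = 0.3569 vs Keq = 3.4880e-06 ⇒ Q>K, reverse
Step 1:
                   D          G          A
  init         1.044     0.9639     0.3337
  Δ           0.3337      1.001    -0.3337
  eq           1.378      1.965 3.6453e-05
  solve Keq expr → x = -0.3337; check Q = 3.4880e-06

x = -0.3337 M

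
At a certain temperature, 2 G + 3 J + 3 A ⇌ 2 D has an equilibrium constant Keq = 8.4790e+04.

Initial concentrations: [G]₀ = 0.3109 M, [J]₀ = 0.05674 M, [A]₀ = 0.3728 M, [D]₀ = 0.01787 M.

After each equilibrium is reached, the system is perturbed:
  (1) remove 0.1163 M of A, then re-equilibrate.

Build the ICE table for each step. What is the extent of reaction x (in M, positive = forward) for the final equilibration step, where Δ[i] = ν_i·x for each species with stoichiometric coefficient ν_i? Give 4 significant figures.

x = -0.002309 M

Q₀ = 349.1 vs Keq = 8.4790e+04 ⇒ Q<K, forward
Step 1:
                   G          J          A          D
  init        0.3109    0.05674     0.3728    0.01787
  Δ         -0.02504   -0.03756   -0.03756    0.02504
  eq          0.2859    0.01918     0.3352    0.04291
  solve Keq expr → x = 0.01252; check Q = 8.4790e+04
Then remove 0.1163 M of A.
Step 2:
                   G          J          A          D
  init        0.2859    0.01918     0.2189    0.04291
  Δ         0.004617   0.006926   0.006926  -0.004617
  eq          0.2905     0.0261     0.2259    0.03829
  solve Keq expr → x = -0.002309; check Q = 8.4790e+04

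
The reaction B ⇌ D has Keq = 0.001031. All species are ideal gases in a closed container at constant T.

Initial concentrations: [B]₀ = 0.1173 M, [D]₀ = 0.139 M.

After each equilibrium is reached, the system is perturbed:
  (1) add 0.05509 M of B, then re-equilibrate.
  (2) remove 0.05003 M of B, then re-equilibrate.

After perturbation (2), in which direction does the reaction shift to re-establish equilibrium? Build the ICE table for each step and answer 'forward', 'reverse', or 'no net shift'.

Q₀ = 1.185 vs Keq = 0.001031 ⇒ Q>K, reverse
Step 1:
                    B           D
  Initial      0.1173       0.139
  Change       0.1387     -0.1387
  Equil         0.256  2.6397e-04
  solve Keq expr → x = -0.1387; check Q = 0.001031
Then add 0.05509 M of B.
Step 2:
                    B           D
  Initial      0.3111  2.6397e-04
  Change  -5.6739e-05  5.6739e-05
  Equil        0.3111  3.2071e-04
  solve Keq expr → x = 5.6739e-05; check Q = 0.001031
Then remove 0.05003 M of B.
Step 3:
                    B           D
  Initial       0.261  3.2071e-04
  Change   5.1528e-05 -5.1528e-05
  Equil        0.2611  2.6918e-04
  solve Keq expr → x = -5.1528e-05; check Q = 0.001031

Direction: reverse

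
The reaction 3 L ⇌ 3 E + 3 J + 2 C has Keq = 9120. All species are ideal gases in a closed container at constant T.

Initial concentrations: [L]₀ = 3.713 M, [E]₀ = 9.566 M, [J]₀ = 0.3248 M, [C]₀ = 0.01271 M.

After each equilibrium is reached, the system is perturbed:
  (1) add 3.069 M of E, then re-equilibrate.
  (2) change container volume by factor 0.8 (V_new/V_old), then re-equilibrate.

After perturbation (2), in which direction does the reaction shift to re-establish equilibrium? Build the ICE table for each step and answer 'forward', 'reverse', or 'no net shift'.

Q₀ = 9.4658e-05 vs Keq = 9120 ⇒ Q<K, forward
Step 1:
                   L          E          J          C
  Initial      3.713      9.566     0.3248    0.01271
  Change      -2.061      2.061      2.061      1.374
  Equil        1.652      11.63      2.386      1.387
  solve Keq expr → x = 0.6871; check Q = 9120
Then add 3.069 M of E.
Step 2:
                   L          E          J          C
  Initial      1.652       14.7      2.386      1.387
  Change      0.1657    -0.1657    -0.1657    -0.1105
  Equil        1.817      14.53      2.221      1.277
  solve Keq expr → x = -0.05523; check Q = 9120
Then change container volume by factor 0.8 (V_new/V_old).
Step 3:
                   L          E          J          C
  Initial      2.272      18.16      2.776      1.596
  Change      0.3236    -0.3236    -0.3236    -0.2157
  Equil        2.595      17.84      2.452       1.38
  solve Keq expr → x = -0.1079; check Q = 9120

Direction: reverse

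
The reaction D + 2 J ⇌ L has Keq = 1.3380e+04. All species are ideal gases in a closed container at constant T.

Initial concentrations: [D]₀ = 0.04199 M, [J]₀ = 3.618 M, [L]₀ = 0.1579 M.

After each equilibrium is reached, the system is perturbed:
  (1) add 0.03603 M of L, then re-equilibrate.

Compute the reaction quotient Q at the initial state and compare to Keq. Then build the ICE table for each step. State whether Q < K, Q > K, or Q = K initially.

Q₀ = 0.2873; Q < K (proceeds forward)

Q₀ = 0.2873 vs Keq = 1.3380e+04 ⇒ Q<K, forward
Step 1:
                    D           J           L
  I           0.04199       3.618      0.1579
  C          -0.04199    -0.08398     0.04199
  E        1.1962e-06       3.534      0.1999
  solve Keq expr → x = 0.04199; check Q = 1.3380e+04
Then add 0.03603 M of L.
Step 2:
                    D           J           L
  I        1.1962e-06       3.534      0.2359
  C        2.1561e-07  4.3122e-07 -2.1561e-07
  E        1.4118e-06       3.534      0.2359
  solve Keq expr → x = -2.1561e-07; check Q = 1.3380e+04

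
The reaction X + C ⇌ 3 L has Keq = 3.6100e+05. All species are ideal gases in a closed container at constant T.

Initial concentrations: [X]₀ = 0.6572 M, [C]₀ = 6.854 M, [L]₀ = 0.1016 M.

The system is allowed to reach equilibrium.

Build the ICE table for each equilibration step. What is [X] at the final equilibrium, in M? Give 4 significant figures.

[X]_eq = 3.9833e-06 M

Q₀ = 2.3283e-04 vs Keq = 3.6100e+05 ⇒ Q<K, forward
Step 1:
                  X         C         L
  init       0.6572     6.854    0.1016
  Δ         -0.6572   -0.6572     1.972
  eq      3.9833e-06     6.197     2.073
  solve Keq expr → x = 0.6572; check Q = 3.6100e+05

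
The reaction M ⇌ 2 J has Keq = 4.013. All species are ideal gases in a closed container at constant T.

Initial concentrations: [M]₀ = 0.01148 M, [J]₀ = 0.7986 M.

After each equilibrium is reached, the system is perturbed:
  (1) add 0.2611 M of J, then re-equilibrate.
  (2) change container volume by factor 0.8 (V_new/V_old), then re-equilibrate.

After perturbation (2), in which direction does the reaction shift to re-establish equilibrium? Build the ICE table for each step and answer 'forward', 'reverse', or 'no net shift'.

Direction: reverse

Q₀ = 55.55 vs Keq = 4.013 ⇒ Q>K, reverse
Step 1:
                   M          J
  Initial    0.01148     0.7986
  Change     0.08622    -0.1724
  Equil       0.0977     0.6262
  solve Keq expr → x = -0.08622; check Q = 4.013
Then add 0.2611 M of J.
Step 2:
                   M          J
  Initial     0.0977     0.8873
  Change     0.05379    -0.1076
  Equil       0.1515     0.7797
  solve Keq expr → x = -0.05379; check Q = 4.013
Then change container volume by factor 0.8 (V_new/V_old).
Step 3:
                   M          J
  Initial     0.1894     0.9746
  Change     0.02431   -0.04862
  Equil       0.2137      0.926
  solve Keq expr → x = -0.02431; check Q = 4.013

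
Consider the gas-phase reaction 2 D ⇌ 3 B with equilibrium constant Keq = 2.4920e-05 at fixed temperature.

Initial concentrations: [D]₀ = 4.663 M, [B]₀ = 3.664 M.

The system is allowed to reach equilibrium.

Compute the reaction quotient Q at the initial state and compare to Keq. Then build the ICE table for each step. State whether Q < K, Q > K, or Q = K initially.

Q₀ = 2.262; Q > K (proceeds reverse)

Q₀ = 2.262 vs Keq = 2.4920e-05 ⇒ Q>K, reverse
Step 1:
                  D         B
  I           4.663     3.664
  C           2.371    -3.557
  E           7.034    0.1072
  solve Keq expr → x = -1.186; check Q = 2.4920e-05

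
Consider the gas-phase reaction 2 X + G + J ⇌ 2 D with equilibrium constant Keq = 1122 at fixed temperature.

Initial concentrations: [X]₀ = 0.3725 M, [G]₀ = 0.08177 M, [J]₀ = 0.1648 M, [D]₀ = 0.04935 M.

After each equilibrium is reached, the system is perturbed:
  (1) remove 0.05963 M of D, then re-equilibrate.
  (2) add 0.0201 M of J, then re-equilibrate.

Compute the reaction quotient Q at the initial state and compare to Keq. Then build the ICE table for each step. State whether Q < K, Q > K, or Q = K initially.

Q₀ = 1.302; Q < K (proceeds forward)

Q₀ = 1.302 vs Keq = 1122 ⇒ Q<K, forward
Step 1:
                   X          G          J          D
  init        0.3725    0.08177     0.1648    0.04935
  Δ          -0.1483   -0.07413   -0.07413     0.1483
  eq          0.2242   0.007635    0.09067     0.1976
  solve Keq expr → x = 0.07413; check Q = 1122
Then remove 0.05963 M of D.
Step 2:
                   X          G          J          D
  init        0.2242   0.007635    0.09067      0.138
  Δ        -0.006334  -0.003167  -0.003167   0.006334
  eq          0.2179   0.004469     0.0875     0.1443
  solve Keq expr → x = 0.003167; check Q = 1122
Then add 0.0201 M of J.
Step 3:
                   X          G          J          D
  init        0.2179   0.004469     0.1076     0.1443
  Δ        -0.001386 -6.9278e-04 -6.9278e-04   0.001386
  eq          0.2165   0.003776     0.1069     0.1457
  solve Keq expr → x = 6.9278e-04; check Q = 1122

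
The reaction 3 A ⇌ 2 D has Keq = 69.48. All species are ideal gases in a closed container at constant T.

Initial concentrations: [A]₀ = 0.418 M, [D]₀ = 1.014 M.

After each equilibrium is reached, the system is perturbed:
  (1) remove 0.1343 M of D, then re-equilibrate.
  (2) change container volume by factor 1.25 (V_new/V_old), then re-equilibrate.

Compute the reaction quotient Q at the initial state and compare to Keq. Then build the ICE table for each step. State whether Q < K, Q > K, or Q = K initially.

Q₀ = 14.08 vs Keq = 69.48 ⇒ Q<K, forward
Step 1:
                  A         D
  init        0.418     1.014
  Δ          -0.156     0.104
  eq          0.262     1.118
  solve Keq expr → x = 0.05199; check Q = 69.48
Then remove 0.1343 M of D.
Step 2:
                  A         D
  init        0.262    0.9837
  Δ        -0.01933   0.01289
  eq         0.2427    0.9966
  solve Keq expr → x = 0.006444; check Q = 69.48
Then change container volume by factor 1.25 (V_new/V_old).
Step 3:
                  A         D
  init       0.1942    0.7973
  Δ         0.01342 -0.008949
  eq         0.2076    0.7883
  solve Keq expr → x = -0.004475; check Q = 69.48

Q₀ = 14.08; Q < K (proceeds forward)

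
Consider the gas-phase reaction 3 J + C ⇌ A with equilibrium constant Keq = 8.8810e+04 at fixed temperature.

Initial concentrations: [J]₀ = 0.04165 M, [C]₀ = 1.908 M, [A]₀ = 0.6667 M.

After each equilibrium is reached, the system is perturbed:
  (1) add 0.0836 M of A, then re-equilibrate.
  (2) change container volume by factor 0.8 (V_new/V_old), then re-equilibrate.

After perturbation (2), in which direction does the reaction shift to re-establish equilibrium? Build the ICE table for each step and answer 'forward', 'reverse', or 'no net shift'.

Direction: forward

Q₀ = 4836 vs Keq = 8.8810e+04 ⇒ Q<K, forward
Step 1:
                   J          C          A
  init       0.04165      1.908     0.6667
  Δ         -0.02577  -0.008591   0.008591
  eq         0.01588      1.899     0.6753
  solve Keq expr → x = 0.008591; check Q = 8.8810e+04
Then add 0.0836 M of A.
Step 2:
                   J          C          A
  init       0.01588      1.899     0.7589
  Δ       6.2779e-04 2.0926e-04 -2.0926e-04
  eq         0.01651        1.9     0.7587
  solve Keq expr → x = -2.0926e-04; check Q = 8.8810e+04
Then change container volume by factor 0.8 (V_new/V_old).
Step 3:
                   J          C          A
  init       0.02063      2.375     0.9484
  Δ        -0.004115  -0.001372   0.001372
  eq         0.01652      2.373     0.9497
  solve Keq expr → x = 0.001372; check Q = 8.8810e+04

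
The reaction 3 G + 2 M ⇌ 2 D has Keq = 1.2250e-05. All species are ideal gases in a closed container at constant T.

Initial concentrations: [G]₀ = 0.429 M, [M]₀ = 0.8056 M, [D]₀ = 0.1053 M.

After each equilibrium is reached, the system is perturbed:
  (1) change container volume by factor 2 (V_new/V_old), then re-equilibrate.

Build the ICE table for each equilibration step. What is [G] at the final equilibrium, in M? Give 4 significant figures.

Q₀ = 0.2164 vs Keq = 1.2250e-05 ⇒ Q>K, reverse
Step 1:
                   G          M          D
  Initial      0.429     0.8056     0.1053
  Change      0.1558     0.1039    -0.1039
  Equil       0.5848     0.9095   0.001424
  solve Keq expr → x = -0.05194; check Q = 1.2250e-05
Then change container volume by factor 2 (V_new/V_old).
Step 2:
                   G          M          D
  Initial     0.2924     0.4547 7.1180e-04
  Change  6.8849e-04 4.5900e-04 -4.5900e-04
  Equil       0.2931     0.4552 2.5280e-04
  solve Keq expr → x = -2.2950e-04; check Q = 1.2250e-05

[G]_eq = 0.2931 M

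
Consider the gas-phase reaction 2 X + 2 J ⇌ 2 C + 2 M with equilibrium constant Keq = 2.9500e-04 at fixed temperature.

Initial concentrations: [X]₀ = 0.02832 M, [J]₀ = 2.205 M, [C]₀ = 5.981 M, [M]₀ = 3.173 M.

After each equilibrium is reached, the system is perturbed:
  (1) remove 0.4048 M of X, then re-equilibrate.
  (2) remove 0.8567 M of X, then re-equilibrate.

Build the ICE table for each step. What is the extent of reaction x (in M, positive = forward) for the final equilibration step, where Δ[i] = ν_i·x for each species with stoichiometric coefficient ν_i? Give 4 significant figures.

x = -0.01266 M

Q₀ = 9.2360e+04 vs Keq = 2.9500e-04 ⇒ Q>K, reverse
Step 1:
                    X           J           C           M
  Initial     0.02832       2.205       5.981       3.173
  Change        3.076       3.076      -3.076      -3.076
  Equil         3.104       5.281       2.905     0.09693
  solve Keq expr → x = -1.538; check Q = 2.9500e-04
Then remove 0.4048 M of X.
Step 2:
                    X           J           C           M
  Initial         2.7       5.281       2.905     0.09693
  Change      0.01174     0.01174    -0.01174    -0.01174
  Equil         2.711       5.293       2.893     0.08519
  solve Keq expr → x = -0.00587; check Q = 2.9500e-04
Then remove 0.8567 M of X.
Step 3:
                    X           J           C           M
  Initial       1.855       5.293       2.893     0.08519
  Change      0.02532     0.02532    -0.02532    -0.02532
  Equil          1.88       5.318       2.868     0.05988
  solve Keq expr → x = -0.01266; check Q = 2.9500e-04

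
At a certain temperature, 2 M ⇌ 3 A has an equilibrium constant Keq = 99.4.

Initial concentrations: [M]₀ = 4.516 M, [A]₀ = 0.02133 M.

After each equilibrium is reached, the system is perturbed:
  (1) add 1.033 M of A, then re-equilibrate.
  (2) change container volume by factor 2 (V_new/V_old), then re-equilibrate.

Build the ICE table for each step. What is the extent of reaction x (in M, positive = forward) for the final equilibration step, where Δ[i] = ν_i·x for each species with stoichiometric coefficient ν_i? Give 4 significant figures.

Q₀ = 4.7584e-07 vs Keq = 99.4 ⇒ Q<K, forward
Step 1:
                    M           A
  I             4.516     0.02133
  C            -3.369       5.054
  E             1.147       5.075
  solve Keq expr → x = 1.685; check Q = 99.4
Then add 1.033 M of A.
Step 2:
                    M           A
  I             1.147       6.108
  C            0.2371     -0.3556
  E             1.384       5.753
  solve Keq expr → x = -0.1185; check Q = 99.4
Then change container volume by factor 2 (V_new/V_old).
Step 3:
                    M           A
  I            0.6919       2.876
  C           -0.1458      0.2187
  E            0.5461       3.095
  solve Keq expr → x = 0.0729; check Q = 99.4

x = 0.0729 M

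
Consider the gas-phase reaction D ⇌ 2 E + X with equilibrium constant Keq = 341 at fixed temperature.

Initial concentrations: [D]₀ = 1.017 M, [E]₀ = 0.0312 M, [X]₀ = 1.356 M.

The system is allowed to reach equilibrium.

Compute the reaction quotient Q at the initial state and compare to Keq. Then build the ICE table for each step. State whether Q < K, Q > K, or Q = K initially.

Q₀ = 0.001298; Q < K (proceeds forward)

Q₀ = 0.001298 vs Keq = 341 ⇒ Q<K, forward
Step 1:
                    D           E           X
  I             1.017      0.0312       1.356
  C           -0.9892       1.978      0.9892
  E           0.02778        2.01       2.345
  solve Keq expr → x = 0.9892; check Q = 341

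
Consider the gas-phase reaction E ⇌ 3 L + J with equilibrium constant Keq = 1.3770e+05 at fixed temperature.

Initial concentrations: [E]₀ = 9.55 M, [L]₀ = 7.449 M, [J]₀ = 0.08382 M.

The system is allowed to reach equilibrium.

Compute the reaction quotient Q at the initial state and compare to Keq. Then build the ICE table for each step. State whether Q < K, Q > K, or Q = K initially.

Q₀ = 3.628; Q < K (proceeds forward)

Q₀ = 3.628 vs Keq = 1.3770e+05 ⇒ Q<K, forward
Step 1:
                  E         L         J
  init         9.55     7.449   0.08382
  Δ           -7.84     23.52      7.84
  eq           1.71     30.97     7.924
  solve Keq expr → x = 7.84; check Q = 1.3770e+05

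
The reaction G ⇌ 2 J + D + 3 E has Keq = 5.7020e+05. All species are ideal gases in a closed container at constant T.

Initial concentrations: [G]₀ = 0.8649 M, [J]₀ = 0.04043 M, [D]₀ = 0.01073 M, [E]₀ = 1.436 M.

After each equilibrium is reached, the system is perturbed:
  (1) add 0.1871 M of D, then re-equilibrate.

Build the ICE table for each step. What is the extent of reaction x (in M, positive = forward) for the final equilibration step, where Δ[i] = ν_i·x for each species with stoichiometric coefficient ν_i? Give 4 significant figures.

x = -6.7102e-05 M

Q₀ = 6.0049e-05 vs Keq = 5.7020e+05 ⇒ Q<K, forward
Step 1:
                   G          J          D          E
  Initial     0.8649    0.04043    0.01073      1.436
  Change     -0.8646      1.729     0.8646      2.594
  Equil   3.1458e-04       1.77     0.8753       4.03
  solve Keq expr → x = 0.8646; check Q = 5.7020e+05
Then add 0.1871 M of D.
Step 2:
                   G          J          D          E
  Initial 3.1458e-04       1.77      1.062       4.03
  Change  6.7102e-05 -1.3420e-04 -6.7102e-05 -2.0131e-04
  Equil   3.8168e-04      1.769      1.062       4.03
  solve Keq expr → x = -6.7102e-05; check Q = 5.7020e+05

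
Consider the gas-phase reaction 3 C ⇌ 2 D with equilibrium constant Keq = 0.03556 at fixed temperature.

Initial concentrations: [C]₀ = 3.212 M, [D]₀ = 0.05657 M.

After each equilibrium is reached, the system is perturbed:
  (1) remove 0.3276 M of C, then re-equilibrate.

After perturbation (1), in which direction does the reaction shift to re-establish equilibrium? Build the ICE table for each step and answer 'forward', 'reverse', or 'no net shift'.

Q₀ = 9.6571e-05 vs Keq = 0.03556 ⇒ Q<K, forward
Step 1:
                    C           D
  Initial       3.212     0.05657
  Change      -0.9058      0.6039
  Equil         2.306      0.6604
  solve Keq expr → x = 0.3019; check Q = 0.03556
Then remove 0.3276 M of C.
Step 2:
                    C           D
  Initial       1.979      0.6604
  Change       0.1266    -0.08442
  Equil         2.105       0.576
  solve Keq expr → x = -0.04221; check Q = 0.03556

Direction: reverse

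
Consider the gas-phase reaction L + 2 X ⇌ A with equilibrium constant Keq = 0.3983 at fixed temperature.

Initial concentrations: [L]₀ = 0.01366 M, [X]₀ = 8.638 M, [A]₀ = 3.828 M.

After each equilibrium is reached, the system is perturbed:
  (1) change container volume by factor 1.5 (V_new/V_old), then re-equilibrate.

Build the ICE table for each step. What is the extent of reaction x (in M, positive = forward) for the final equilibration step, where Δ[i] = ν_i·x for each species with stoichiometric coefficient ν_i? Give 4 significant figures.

x = -0.08395 M

Q₀ = 3.756 vs Keq = 0.3983 ⇒ Q>K, reverse
Step 1:
                    L           X           A
  init        0.01366       8.638       3.828
  Δ            0.1057      0.2114     -0.1057
  eq           0.1193       8.849       3.722
  solve Keq expr → x = -0.1057; check Q = 0.3983
Then change container volume by factor 1.5 (V_new/V_old).
Step 2:
                    L           X           A
  init        0.07956         5.9       2.482
  Δ           0.08395      0.1679    -0.08395
  eq           0.1635       6.067       2.398
  solve Keq expr → x = -0.08395; check Q = 0.3983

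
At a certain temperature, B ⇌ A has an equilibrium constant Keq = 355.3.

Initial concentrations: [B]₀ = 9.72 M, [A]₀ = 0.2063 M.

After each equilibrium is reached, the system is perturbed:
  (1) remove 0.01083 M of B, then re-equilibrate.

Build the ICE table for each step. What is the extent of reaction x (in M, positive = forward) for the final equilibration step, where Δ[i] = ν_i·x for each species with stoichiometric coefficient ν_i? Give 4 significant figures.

x = -0.0108 M

Q₀ = 0.02122 vs Keq = 355.3 ⇒ Q<K, forward
Step 1:
                    B           A
  Initial        9.72      0.2063
  Change       -9.692       9.692
  Equil       0.02786       9.898
  solve Keq expr → x = 9.692; check Q = 355.3
Then remove 0.01083 M of B.
Step 2:
                    B           A
  Initial     0.01703       9.898
  Change       0.0108     -0.0108
  Equil       0.02783       9.888
  solve Keq expr → x = -0.0108; check Q = 355.3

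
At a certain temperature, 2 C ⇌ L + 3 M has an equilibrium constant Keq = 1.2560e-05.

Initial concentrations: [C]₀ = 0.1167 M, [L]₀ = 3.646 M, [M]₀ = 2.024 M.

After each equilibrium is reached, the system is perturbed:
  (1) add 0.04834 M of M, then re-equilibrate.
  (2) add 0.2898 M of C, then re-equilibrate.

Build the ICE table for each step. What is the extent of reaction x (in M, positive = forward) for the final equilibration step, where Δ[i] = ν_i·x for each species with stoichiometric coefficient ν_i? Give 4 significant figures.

x = 8.8035e-04 M

Q₀ = 2220 vs Keq = 1.2560e-05 ⇒ Q>K, reverse
Step 1:
                    C           L           M
  init         0.1167       3.646       2.024
  Δ             1.336     -0.6678      -2.003
  eq            1.452       2.978     0.02072
  solve Keq expr → x = -0.6678; check Q = 1.2560e-05
Then add 0.04834 M of M.
Step 2:
                    C           L           M
  init          1.452       2.978     0.06906
  Δ             0.032      -0.016      -0.048
  eq            1.484       2.962     0.02106
  solve Keq expr → x = -0.016; check Q = 1.2560e-05
Then add 0.2898 M of C.
Step 3:
                    C           L           M
  init          1.774       2.962     0.02106
  Δ         -0.001761  8.8035e-04    0.002641
  eq            1.772       2.963      0.0237
  solve Keq expr → x = 8.8035e-04; check Q = 1.2560e-05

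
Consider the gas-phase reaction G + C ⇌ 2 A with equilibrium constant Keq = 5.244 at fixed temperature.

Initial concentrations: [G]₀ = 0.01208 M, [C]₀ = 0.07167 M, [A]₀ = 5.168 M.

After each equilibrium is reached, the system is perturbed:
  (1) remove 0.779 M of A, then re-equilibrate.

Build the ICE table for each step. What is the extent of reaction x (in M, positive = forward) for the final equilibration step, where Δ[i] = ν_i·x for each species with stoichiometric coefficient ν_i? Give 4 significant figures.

x = 0.1816 M

Q₀ = 3.0849e+04 vs Keq = 5.244 ⇒ Q>K, reverse
Step 1:
                    G           C           A
  Initial     0.01208     0.07167       5.168
  Change        1.183       1.183      -2.365
  Equil         1.195       1.254       2.803
  solve Keq expr → x = -1.183; check Q = 5.244
Then remove 0.779 M of A.
Step 2:
                    G           C           A
  Initial       1.195       1.254       2.024
  Change      -0.1816     -0.1816      0.3631
  Equil         1.013       1.073       2.387
  solve Keq expr → x = 0.1816; check Q = 5.244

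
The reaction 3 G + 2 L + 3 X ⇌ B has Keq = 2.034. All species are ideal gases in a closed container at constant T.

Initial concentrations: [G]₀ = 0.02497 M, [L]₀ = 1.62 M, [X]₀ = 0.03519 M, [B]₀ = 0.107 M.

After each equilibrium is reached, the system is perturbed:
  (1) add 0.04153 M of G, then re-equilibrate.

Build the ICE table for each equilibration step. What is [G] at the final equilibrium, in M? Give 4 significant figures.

[G]_eq = 0.3563 M

Q₀ = 6.0095e+07 vs Keq = 2.034 ⇒ Q>K, reverse
Step 1:
                    G           L           X           B
  I           0.02497        1.62     0.03519       0.107
  C            0.2965      0.1977      0.2965    -0.09885
  E            0.3215       1.818      0.3317    0.008153
  solve Keq expr → x = -0.09885; check Q = 2.034
Then add 0.04153 M of G.
Step 2:
                    G           L           X           B
  I             0.363       1.818      0.3317    0.008153
  C         -0.006707   -0.004471   -0.006707    0.002236
  E            0.3563       1.813       0.325     0.01039
  solve Keq expr → x = 0.002236; check Q = 2.034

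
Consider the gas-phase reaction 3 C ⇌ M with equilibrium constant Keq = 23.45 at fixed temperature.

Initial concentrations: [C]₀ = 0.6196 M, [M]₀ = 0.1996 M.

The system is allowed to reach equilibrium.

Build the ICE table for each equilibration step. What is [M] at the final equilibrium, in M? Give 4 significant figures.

[M]_eq = 0.326 M

Q₀ = 0.8391 vs Keq = 23.45 ⇒ Q<K, forward
Step 1:
                    C           M
  I            0.6196      0.1996
  C           -0.3792      0.1264
  E            0.2404       0.326
  solve Keq expr → x = 0.1264; check Q = 23.45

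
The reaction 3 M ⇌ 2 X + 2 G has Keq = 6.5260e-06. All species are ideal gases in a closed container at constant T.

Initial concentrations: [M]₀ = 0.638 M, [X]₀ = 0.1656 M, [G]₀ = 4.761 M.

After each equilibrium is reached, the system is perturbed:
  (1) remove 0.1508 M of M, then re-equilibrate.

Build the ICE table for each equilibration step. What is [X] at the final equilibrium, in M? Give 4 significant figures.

[X]_eq = 3.5032e-04 M

Q₀ = 2.394 vs Keq = 6.5260e-06 ⇒ Q>K, reverse
Step 1:
                   M          X          G
  Initial      0.638     0.1656      4.761
  Change      0.2477    -0.1651    -0.1651
  Equil       0.8857 4.6333e-04      4.596
  solve Keq expr → x = -0.08257; check Q = 6.5260e-06
Then remove 0.1508 M of M.
Step 2:
                   M          X          G
  Initial     0.7349 4.6333e-04      4.596
  Change  1.6952e-04 -1.1301e-04 -1.1301e-04
  Equil       0.7351 3.5032e-04      4.596
  solve Keq expr → x = -5.6505e-05; check Q = 6.5260e-06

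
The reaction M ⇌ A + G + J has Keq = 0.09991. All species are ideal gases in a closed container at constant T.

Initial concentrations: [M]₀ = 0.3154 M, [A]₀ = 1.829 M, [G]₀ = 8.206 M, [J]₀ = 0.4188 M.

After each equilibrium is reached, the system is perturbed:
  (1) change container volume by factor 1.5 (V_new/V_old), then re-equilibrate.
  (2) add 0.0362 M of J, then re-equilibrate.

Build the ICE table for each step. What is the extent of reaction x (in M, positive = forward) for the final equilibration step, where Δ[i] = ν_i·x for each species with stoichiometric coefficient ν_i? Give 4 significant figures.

x = -0.03502 M

Q₀ = 19.93 vs Keq = 0.09991 ⇒ Q>K, reverse
Step 1:
                   M          A          G          J
  init        0.3154      1.829      8.206     0.4188
  Δ           0.4122    -0.4122    -0.4122    -0.4122
  eq          0.7276      1.417      7.794   0.006584
  solve Keq expr → x = -0.4122; check Q = 0.09991
Then change container volume by factor 1.5 (V_new/V_old).
Step 2:
                   M          A          G          J
  init        0.4851     0.9445      5.196   0.004389
  Δ        -0.005314   0.005314   0.005314   0.005314
  eq          0.4798     0.9498      5.201   0.009703
  solve Keq expr → x = 0.005314; check Q = 0.09991
Then add 0.0362 M of J.
Step 3:
                   M          A          G          J
  init        0.4798     0.9498      5.201     0.0459
  Δ          0.03502   -0.03502   -0.03502   -0.03502
  eq          0.5148     0.9148      5.166    0.01088
  solve Keq expr → x = -0.03502; check Q = 0.09991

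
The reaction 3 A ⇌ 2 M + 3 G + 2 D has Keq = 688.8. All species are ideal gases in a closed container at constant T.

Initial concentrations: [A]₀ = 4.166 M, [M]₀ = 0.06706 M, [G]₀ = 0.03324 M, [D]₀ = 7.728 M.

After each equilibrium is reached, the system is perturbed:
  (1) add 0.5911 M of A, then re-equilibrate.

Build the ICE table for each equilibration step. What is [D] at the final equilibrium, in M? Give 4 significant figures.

[D]_eq = 9.513 M

Q₀ = 1.3642e-07 vs Keq = 688.8 ⇒ Q<K, forward
Step 1:
                   A          M          G          D
  I            4.166    0.06706    0.03324      7.728
  C           -2.422      1.615      2.422      1.615
  E            1.744      1.682      2.455      9.343
  solve Keq expr → x = 0.8073; check Q = 688.8
Then add 0.5911 M of A.
Step 2:
                   A          M          G          D
  I            2.335      1.682      2.455      9.343
  C          -0.2561     0.1707     0.2561     0.1707
  E            2.079      1.852      2.711      9.513
  solve Keq expr → x = 0.08535; check Q = 688.8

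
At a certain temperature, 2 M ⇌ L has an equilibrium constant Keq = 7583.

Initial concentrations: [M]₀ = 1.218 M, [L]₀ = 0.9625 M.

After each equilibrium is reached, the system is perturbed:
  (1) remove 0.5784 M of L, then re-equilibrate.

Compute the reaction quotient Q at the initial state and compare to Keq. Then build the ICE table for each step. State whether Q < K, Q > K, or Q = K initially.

Q₀ = 0.6488 vs Keq = 7583 ⇒ Q<K, forward
Step 1:
                  M         L
  Initial     1.218    0.9625
  Change     -1.204    0.6018
  Equil     0.01436     1.564
  solve Keq expr → x = 0.6018; check Q = 7583
Then remove 0.5784 M of L.
Step 2:
                  M         L
  Initial   0.01436    0.9859
  Change  -0.002952  0.001476
  Equil     0.01141    0.9874
  solve Keq expr → x = 0.001476; check Q = 7583

Q₀ = 0.6488; Q < K (proceeds forward)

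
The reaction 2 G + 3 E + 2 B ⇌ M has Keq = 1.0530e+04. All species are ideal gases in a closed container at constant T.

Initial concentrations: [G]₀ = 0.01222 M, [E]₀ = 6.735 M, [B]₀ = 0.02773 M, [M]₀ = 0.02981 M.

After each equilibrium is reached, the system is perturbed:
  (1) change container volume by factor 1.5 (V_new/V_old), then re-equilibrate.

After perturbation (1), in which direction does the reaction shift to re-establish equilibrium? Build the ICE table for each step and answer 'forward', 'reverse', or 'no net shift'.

Q₀ = 849.8 vs Keq = 1.0530e+04 ⇒ Q<K, forward
Step 1:
                  G         E         B         M
  Initial   0.01222     6.735   0.02773   0.02981
  Change  -0.007234  -0.01085 -0.007234  0.003617
  Equil    0.004986     6.724    0.0205   0.03343
  solve Keq expr → x = 0.003617; check Q = 1.0530e+04
Then change container volume by factor 1.5 (V_new/V_old).
Step 2:
                  G         E         B         M
  Initial  0.003324     4.483   0.01366   0.02228
  Change   0.004603  0.006905  0.004603 -0.002302
  Equil    0.007927      4.49   0.01827   0.01998
  solve Keq expr → x = -0.002302; check Q = 1.0530e+04

Direction: reverse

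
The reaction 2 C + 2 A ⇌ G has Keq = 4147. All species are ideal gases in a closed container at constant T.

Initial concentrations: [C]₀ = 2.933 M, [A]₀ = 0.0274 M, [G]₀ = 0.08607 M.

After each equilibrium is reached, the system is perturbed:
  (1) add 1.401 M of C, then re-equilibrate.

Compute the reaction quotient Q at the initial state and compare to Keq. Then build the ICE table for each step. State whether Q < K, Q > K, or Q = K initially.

Q₀ = 13.33 vs Keq = 4147 ⇒ Q<K, forward
Step 1:
                    C           A           G
  init          2.933      0.0274     0.08607
  Δ          -0.02572    -0.02572     0.01286
  eq            2.907     0.00168     0.09893
  solve Keq expr → x = 0.01286; check Q = 4147
Then add 1.401 M of C.
Step 2:
                    C           A           G
  init          4.308     0.00168     0.09893
  Δ       -5.4461e-04 -5.4461e-04  2.7231e-04
  eq            4.308    0.001135      0.0992
  solve Keq expr → x = 2.7231e-04; check Q = 4147

Q₀ = 13.33; Q < K (proceeds forward)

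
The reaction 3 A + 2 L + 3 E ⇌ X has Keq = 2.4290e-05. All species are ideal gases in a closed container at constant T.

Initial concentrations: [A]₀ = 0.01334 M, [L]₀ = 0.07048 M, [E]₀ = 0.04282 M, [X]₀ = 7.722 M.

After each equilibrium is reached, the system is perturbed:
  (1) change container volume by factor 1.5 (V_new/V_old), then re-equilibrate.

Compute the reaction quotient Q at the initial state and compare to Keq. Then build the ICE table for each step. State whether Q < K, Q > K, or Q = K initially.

Q₀ = 8.3405e+12 vs Keq = 2.4290e-05 ⇒ Q>K, reverse
Step 1:
                   A          L          E          X
  init       0.01334    0.07048    0.04282      7.722
  Δ            5.178      3.452      5.178     -1.726
  eq           5.191      3.522       5.22      5.996
  solve Keq expr → x = -1.726; check Q = 2.4290e-05
Then change container volume by factor 1.5 (V_new/V_old).
Step 2:
                   A          L          E          X
  init         3.461      2.348       3.48      3.997
  Δ            1.407     0.9377      1.407    -0.4688
  eq           4.867      3.286      4.887      3.529
  solve Keq expr → x = -0.4688; check Q = 2.4290e-05

Q₀ = 8.3405e+12; Q > K (proceeds reverse)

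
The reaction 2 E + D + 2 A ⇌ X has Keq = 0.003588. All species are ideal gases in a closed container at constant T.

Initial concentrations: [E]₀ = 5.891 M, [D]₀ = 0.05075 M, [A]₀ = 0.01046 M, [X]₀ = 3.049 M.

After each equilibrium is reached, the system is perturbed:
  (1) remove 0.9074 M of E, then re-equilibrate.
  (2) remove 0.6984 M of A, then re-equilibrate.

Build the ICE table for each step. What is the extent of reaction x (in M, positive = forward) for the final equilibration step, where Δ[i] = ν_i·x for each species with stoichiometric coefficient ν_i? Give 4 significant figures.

x = -0.1677 M

Q₀ = 1.5823e+04 vs Keq = 0.003588 ⇒ Q>K, reverse
Step 1:
                   E          D          A          X
  I            5.891    0.05075    0.01046      3.049
  C            2.418      1.209      2.418     -1.209
  E            8.309       1.26      2.428       1.84
  solve Keq expr → x = -1.209; check Q = 0.003588
Then remove 0.9074 M of E.
Step 2:
                   E          D          A          X
  I            7.401       1.26      2.428       1.84
  C           0.1335    0.06673     0.1335   -0.06673
  E            7.535      1.326      2.562      1.773
  solve Keq expr → x = -0.06673; check Q = 0.003588
Then remove 0.6984 M of A.
Step 3:
                   E          D          A          X
  I            7.535      1.326      1.863      1.773
  C           0.3355     0.1677     0.3355    -0.1677
  E             7.87      1.494      2.199      1.606
  solve Keq expr → x = -0.1677; check Q = 0.003588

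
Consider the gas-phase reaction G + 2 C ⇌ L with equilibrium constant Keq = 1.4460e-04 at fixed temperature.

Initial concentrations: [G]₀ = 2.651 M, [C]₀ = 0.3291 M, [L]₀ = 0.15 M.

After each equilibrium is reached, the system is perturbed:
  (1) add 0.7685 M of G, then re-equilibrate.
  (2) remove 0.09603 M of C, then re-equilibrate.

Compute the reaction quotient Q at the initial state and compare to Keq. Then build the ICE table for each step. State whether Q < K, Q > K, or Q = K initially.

Q₀ = 0.5224 vs Keq = 1.4460e-04 ⇒ Q>K, reverse
Step 1:
                  G         C         L
  Initial     2.651    0.3291      0.15
  Change     0.1498    0.2997   -0.1498
  Equil       2.801    0.6288 1.6012e-04
  solve Keq expr → x = -0.1498; check Q = 1.4460e-04
Then add 0.7685 M of G.
Step 2:
                  G         C         L
  Initial     3.569    0.6288 1.6012e-04
  Change  -4.3875e-05 -8.7751e-05 4.3875e-05
  Equil       3.569    0.6287 2.0400e-04
  solve Keq expr → x = 4.3875e-05; check Q = 1.4460e-04
Then remove 0.09603 M of C.
Step 3:
                  G         C         L
  Initial     3.569    0.5327 2.0400e-04
  Change  5.7495e-05 1.1499e-04 -5.7495e-05
  Equil       3.569    0.5328 1.4650e-04
  solve Keq expr → x = -5.7495e-05; check Q = 1.4460e-04

Q₀ = 0.5224; Q > K (proceeds reverse)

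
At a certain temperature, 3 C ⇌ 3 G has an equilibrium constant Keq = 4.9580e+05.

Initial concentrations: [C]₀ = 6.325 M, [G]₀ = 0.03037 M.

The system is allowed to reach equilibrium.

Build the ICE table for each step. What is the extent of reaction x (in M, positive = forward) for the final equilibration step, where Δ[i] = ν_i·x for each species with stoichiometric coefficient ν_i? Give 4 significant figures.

Q₀ = 1.1070e-07 vs Keq = 4.9580e+05 ⇒ Q<K, forward
Step 1:
                  C         G
  I           6.325   0.03037
  C          -6.246     6.246
  E          0.0793     6.276
  solve Keq expr → x = 2.082; check Q = 4.9580e+05

x = 2.082 M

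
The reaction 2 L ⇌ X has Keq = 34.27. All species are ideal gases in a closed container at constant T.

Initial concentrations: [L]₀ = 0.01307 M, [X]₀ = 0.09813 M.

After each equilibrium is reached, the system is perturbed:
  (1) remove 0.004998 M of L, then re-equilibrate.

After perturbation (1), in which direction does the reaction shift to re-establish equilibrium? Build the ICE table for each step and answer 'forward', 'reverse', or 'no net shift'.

Q₀ = 574.4 vs Keq = 34.27 ⇒ Q>K, reverse
Step 1:
                   L          X
  Initial    0.01307    0.09813
  Change     0.03538   -0.01769
  Equil      0.04845    0.08044
  solve Keq expr → x = -0.01769; check Q = 34.27
Then remove 0.004998 M of L.
Step 2:
                   L          X
  Initial    0.04345    0.08044
  Change     0.00434   -0.00217
  Equil      0.04779    0.07827
  solve Keq expr → x = -0.00217; check Q = 34.27

Direction: reverse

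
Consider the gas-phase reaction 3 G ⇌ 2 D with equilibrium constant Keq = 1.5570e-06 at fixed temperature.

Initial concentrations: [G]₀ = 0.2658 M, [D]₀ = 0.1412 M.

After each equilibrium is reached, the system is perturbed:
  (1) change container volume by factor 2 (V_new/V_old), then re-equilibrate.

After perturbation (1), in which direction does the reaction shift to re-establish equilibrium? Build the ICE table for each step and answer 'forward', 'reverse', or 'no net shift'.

Q₀ = 1.062 vs Keq = 1.5570e-06 ⇒ Q>K, reverse
Step 1:
                   G          D
  init        0.2658     0.1412
  Δ           0.2112    -0.1408
  eq           0.477 4.1105e-04
  solve Keq expr → x = -0.07039; check Q = 1.5570e-06
Then change container volume by factor 2 (V_new/V_old).
Step 2:
                   G          D
  init        0.2385 2.0553e-04
  Δ       9.0173e-05 -6.0115e-05
  eq          0.2386 1.4541e-04
  solve Keq expr → x = -3.0058e-05; check Q = 1.5570e-06

Direction: reverse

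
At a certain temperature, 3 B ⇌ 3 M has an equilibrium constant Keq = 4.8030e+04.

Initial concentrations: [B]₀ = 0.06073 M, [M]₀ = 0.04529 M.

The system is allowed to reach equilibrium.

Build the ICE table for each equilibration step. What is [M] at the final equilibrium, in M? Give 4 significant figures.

Q₀ = 0.4148 vs Keq = 4.8030e+04 ⇒ Q<K, forward
Step 1:
                  B         M
  Initial   0.06073   0.04529
  Change   -0.05789   0.05789
  Equil    0.002839    0.1032
  solve Keq expr → x = 0.0193; check Q = 4.8030e+04

[M]_eq = 0.1032 M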